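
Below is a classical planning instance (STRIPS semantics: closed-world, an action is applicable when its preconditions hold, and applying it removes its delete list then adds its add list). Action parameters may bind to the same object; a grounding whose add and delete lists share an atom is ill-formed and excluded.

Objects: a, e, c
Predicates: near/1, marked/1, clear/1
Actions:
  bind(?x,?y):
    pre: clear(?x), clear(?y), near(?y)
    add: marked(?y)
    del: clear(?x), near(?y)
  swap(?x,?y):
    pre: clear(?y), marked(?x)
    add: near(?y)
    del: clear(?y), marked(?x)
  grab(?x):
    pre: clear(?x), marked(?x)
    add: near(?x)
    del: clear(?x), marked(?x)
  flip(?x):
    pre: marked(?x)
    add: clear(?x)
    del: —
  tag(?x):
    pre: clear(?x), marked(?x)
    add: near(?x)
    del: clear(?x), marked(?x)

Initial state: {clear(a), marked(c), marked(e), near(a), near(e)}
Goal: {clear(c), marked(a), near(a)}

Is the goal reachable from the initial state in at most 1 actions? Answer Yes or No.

1. bind(a,a)  →  {marked(a), marked(c), marked(e), near(e)}
2. flip(a)  →  {clear(a), marked(a), marked(c), marked(e), near(e)}
3. swap(e,a)  →  {marked(a), marked(c), near(a), near(e)}
4. flip(c)  →  {clear(c), marked(a), marked(c), near(a), near(e)}
optimal plan length = 4; 4 > 1

No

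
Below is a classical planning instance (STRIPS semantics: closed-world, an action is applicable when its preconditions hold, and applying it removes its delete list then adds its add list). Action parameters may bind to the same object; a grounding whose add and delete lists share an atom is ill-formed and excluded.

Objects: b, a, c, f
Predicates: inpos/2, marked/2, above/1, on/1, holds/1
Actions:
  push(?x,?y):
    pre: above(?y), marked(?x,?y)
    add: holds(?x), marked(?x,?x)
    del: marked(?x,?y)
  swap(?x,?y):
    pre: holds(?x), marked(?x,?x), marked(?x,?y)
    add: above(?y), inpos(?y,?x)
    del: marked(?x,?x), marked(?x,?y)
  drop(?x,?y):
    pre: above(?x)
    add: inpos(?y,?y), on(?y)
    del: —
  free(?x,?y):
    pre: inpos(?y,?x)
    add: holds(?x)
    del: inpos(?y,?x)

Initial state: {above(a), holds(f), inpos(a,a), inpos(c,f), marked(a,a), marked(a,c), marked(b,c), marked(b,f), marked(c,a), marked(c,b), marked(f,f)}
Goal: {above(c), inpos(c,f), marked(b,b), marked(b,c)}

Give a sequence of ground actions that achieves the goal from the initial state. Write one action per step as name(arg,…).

1. push(c,a)  →  {above(a), holds(c), holds(f), inpos(a,a), inpos(c,f), marked(a,a), marked(a,c), marked(b,c), marked(b,f), marked(c,b), marked(c,c), marked(f,f)}
2. swap(c,c)  →  {above(a), above(c), holds(c), holds(f), inpos(a,a), inpos(c,c), inpos(c,f), marked(a,a), marked(a,c), marked(b,c), marked(b,f), marked(c,b), marked(f,f)}
3. swap(f,f)  →  {above(a), above(c), above(f), holds(c), holds(f), inpos(a,a), inpos(c,c), inpos(c,f), inpos(f,f), marked(a,a), marked(a,c), marked(b,c), marked(b,f), marked(c,b)}
4. push(b,f)  →  {above(a), above(c), above(f), holds(b), holds(c), holds(f), inpos(a,a), inpos(c,c), inpos(c,f), inpos(f,f), marked(a,a), marked(a,c), marked(b,b), marked(b,c), marked(c,b)}

push(c,a); swap(c,c); swap(f,f); push(b,f)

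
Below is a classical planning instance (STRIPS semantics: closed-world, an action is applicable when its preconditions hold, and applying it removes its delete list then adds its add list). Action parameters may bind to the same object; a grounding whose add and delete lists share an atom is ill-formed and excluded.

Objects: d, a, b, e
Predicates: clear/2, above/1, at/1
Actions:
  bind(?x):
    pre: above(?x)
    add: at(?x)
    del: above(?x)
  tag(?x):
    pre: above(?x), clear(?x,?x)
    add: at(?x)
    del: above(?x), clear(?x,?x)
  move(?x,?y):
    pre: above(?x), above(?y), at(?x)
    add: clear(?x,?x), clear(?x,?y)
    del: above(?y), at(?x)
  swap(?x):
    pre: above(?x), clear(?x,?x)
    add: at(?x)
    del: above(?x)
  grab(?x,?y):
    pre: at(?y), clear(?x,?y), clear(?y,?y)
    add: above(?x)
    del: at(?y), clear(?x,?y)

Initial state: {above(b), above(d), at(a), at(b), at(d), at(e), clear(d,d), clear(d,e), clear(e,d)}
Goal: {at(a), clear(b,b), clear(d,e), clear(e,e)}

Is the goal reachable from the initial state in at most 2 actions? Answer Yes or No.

1. move(b,d)  →  {above(b), at(a), at(d), at(e), clear(b,b), clear(b,d), clear(d,d), clear(d,e), clear(e,d)}
2. grab(e,d)  →  {above(b), above(e), at(a), at(e), clear(b,b), clear(b,d), clear(d,d), clear(d,e)}
3. move(e,b)  →  {above(e), at(a), clear(b,b), clear(b,d), clear(d,d), clear(d,e), clear(e,b), clear(e,e)}
optimal plan length = 3; 3 > 2

No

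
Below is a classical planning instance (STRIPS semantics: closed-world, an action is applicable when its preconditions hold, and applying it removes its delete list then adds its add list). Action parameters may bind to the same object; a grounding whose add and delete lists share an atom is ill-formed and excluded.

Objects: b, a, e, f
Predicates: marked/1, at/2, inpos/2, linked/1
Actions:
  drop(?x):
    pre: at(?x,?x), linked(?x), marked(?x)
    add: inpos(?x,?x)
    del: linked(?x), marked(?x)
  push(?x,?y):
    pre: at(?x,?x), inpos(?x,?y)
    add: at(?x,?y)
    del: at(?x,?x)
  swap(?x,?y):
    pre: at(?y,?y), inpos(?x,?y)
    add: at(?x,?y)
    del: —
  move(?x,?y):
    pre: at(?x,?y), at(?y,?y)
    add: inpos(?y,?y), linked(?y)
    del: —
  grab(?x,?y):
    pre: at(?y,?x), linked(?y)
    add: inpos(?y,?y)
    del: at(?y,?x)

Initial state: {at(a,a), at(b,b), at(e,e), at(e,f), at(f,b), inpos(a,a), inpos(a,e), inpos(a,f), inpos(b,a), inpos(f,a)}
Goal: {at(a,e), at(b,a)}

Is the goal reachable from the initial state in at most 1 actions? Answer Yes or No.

1. push(b,a)  →  {at(a,a), at(b,a), at(e,e), at(e,f), at(f,b), inpos(a,a), inpos(a,e), inpos(a,f), inpos(b,a), inpos(f,a)}
2. push(a,e)  →  {at(a,e), at(b,a), at(e,e), at(e,f), at(f,b), inpos(a,a), inpos(a,e), inpos(a,f), inpos(b,a), inpos(f,a)}
optimal plan length = 2; 2 > 1

No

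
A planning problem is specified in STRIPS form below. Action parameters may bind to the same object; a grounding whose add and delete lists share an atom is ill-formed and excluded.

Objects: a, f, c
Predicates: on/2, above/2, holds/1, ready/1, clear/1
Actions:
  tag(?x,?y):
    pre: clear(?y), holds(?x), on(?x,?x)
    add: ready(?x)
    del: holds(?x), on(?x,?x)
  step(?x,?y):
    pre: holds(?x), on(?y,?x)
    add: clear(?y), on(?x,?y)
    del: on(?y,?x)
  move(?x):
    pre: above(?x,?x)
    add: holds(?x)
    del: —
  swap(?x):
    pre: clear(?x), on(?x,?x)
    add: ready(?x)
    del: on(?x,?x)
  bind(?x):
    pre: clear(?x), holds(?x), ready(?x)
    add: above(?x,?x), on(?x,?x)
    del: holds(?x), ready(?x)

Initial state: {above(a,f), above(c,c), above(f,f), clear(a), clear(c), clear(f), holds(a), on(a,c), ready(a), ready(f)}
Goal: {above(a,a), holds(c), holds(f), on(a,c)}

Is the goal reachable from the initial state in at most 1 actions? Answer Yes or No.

1. move(f)  →  {above(a,f), above(c,c), above(f,f), clear(a), clear(c), clear(f), holds(a), holds(f), on(a,c), ready(a), ready(f)}
2. move(c)  →  {above(a,f), above(c,c), above(f,f), clear(a), clear(c), clear(f), holds(a), holds(c), holds(f), on(a,c), ready(a), ready(f)}
3. bind(a)  →  {above(a,a), above(a,f), above(c,c), above(f,f), clear(a), clear(c), clear(f), holds(c), holds(f), on(a,a), on(a,c), ready(f)}
optimal plan length = 3; 3 > 1

No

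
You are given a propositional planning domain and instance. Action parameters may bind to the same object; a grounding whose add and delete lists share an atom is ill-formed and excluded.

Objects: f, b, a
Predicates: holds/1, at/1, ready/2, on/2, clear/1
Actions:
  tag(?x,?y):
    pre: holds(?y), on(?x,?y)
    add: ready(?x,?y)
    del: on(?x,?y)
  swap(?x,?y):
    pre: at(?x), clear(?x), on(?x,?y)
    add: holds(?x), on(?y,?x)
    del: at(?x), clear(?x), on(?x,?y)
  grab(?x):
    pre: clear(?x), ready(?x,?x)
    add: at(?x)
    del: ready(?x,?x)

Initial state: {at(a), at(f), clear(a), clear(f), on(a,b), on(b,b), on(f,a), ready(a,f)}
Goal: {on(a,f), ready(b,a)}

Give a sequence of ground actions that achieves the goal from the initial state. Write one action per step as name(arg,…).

1. swap(f,a)  →  {at(a), clear(a), holds(f), on(a,b), on(a,f), on(b,b), ready(a,f)}
2. swap(a,b)  →  {holds(a), holds(f), on(a,f), on(b,a), on(b,b), ready(a,f)}
3. tag(b,a)  →  {holds(a), holds(f), on(a,f), on(b,b), ready(a,f), ready(b,a)}

swap(f,a); swap(a,b); tag(b,a)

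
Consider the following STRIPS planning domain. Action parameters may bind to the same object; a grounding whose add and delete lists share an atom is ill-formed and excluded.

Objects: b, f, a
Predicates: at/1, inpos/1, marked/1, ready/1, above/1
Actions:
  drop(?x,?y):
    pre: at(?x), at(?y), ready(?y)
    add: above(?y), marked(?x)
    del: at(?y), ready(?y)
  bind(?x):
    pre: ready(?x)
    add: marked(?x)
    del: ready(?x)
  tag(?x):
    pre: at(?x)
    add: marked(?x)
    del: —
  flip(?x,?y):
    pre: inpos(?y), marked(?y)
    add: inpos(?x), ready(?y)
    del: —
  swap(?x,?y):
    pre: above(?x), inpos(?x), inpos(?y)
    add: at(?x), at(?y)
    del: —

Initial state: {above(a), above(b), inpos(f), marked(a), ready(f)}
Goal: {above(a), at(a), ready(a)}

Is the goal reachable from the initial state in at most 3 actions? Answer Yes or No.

1. bind(f)  →  {above(a), above(b), inpos(f), marked(a), marked(f)}
2. flip(a,f)  →  {above(a), above(b), inpos(a), inpos(f), marked(a), marked(f), ready(f)}
3. flip(b,a)  →  {above(a), above(b), inpos(a), inpos(b), inpos(f), marked(a), marked(f), ready(a), ready(f)}
4. swap(b,a)  →  {above(a), above(b), at(a), at(b), inpos(a), inpos(b), inpos(f), marked(a), marked(f), ready(a), ready(f)}
optimal plan length = 4; 4 > 3

No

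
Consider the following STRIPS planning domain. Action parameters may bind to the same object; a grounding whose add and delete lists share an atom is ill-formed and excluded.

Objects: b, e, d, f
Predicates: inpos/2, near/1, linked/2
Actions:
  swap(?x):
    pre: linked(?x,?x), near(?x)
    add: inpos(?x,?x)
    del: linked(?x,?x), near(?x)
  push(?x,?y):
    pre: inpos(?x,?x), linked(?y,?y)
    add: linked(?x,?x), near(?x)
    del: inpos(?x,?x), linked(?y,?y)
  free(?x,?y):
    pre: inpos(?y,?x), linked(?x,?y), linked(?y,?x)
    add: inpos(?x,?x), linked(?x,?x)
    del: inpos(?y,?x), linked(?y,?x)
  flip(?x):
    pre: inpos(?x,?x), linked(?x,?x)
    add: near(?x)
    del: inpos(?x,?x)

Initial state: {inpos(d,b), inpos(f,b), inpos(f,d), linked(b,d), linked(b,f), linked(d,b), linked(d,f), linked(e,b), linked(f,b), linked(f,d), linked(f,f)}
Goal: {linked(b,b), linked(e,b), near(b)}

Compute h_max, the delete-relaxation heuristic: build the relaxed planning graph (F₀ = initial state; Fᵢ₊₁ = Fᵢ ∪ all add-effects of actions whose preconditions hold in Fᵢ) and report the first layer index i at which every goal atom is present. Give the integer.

F0 = init (11 atoms)
F1 = F0 ∪ {inpos(b,b), inpos(d,d), linked(b,b), linked(d,d)}  (15 atoms)
F2 = F1 ∪ {near(b), near(d)}  (17 atoms)
goal ⊆ F2  ⇒  h_max = 2

2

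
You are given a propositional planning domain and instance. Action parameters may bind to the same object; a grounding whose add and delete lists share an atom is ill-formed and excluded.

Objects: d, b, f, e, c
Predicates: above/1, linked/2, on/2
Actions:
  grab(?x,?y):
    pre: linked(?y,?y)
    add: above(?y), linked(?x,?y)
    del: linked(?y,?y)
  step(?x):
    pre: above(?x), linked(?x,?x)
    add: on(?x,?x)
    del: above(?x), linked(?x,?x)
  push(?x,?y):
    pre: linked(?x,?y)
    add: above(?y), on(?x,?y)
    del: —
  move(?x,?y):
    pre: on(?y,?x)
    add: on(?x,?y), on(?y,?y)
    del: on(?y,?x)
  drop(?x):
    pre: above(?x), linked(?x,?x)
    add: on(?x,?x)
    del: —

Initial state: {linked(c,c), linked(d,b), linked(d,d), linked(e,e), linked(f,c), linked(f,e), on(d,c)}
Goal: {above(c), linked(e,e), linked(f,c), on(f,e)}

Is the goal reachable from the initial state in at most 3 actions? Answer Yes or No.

Yes

1. grab(d,c)  →  {above(c), linked(d,b), linked(d,c), linked(d,d), linked(e,e), linked(f,c), linked(f,e), on(d,c)}
2. push(f,e)  →  {above(c), above(e), linked(d,b), linked(d,c), linked(d,d), linked(e,e), linked(f,c), linked(f,e), on(d,c), on(f,e)}
optimal plan length = 2; 2 ≤ 3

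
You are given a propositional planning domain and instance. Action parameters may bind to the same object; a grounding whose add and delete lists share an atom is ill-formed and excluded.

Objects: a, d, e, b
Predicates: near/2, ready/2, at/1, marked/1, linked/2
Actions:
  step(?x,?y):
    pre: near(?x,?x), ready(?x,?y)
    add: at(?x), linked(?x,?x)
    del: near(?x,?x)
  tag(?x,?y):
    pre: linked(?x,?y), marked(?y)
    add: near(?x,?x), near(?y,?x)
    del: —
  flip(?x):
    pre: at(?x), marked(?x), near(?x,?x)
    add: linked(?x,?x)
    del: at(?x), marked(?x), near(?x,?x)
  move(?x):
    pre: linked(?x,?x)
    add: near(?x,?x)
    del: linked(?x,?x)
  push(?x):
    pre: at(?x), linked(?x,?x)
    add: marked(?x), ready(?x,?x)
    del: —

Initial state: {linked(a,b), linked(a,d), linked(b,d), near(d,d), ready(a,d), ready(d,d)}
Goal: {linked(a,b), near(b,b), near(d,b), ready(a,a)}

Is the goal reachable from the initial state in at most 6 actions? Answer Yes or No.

1. step(d,d)  →  {at(d), linked(a,b), linked(a,d), linked(b,d), linked(d,d), ready(a,d), ready(d,d)}
2. push(d)  →  {at(d), linked(a,b), linked(a,d), linked(b,d), linked(d,d), marked(d), ready(a,d), ready(d,d)}
3. tag(a,d)  →  {at(d), linked(a,b), linked(a,d), linked(b,d), linked(d,d), marked(d), near(a,a), near(d,a), ready(a,d), ready(d,d)}
4. step(a,d)  →  {at(a), at(d), linked(a,a), linked(a,b), linked(a,d), linked(b,d), linked(d,d), marked(d), near(d,a), ready(a,d), ready(d,d)}
5. tag(b,d)  →  {at(a), at(d), linked(a,a), linked(a,b), linked(a,d), linked(b,d), linked(d,d), marked(d), near(b,b), near(d,a), near(d,b), ready(a,d), ready(d,d)}
6. push(a)  →  {at(a), at(d), linked(a,a), linked(a,b), linked(a,d), linked(b,d), linked(d,d), marked(a), marked(d), near(b,b), near(d,a), near(d,b), ready(a,a), ready(a,d), ready(d,d)}
optimal plan length = 6; 6 ≤ 6

Yes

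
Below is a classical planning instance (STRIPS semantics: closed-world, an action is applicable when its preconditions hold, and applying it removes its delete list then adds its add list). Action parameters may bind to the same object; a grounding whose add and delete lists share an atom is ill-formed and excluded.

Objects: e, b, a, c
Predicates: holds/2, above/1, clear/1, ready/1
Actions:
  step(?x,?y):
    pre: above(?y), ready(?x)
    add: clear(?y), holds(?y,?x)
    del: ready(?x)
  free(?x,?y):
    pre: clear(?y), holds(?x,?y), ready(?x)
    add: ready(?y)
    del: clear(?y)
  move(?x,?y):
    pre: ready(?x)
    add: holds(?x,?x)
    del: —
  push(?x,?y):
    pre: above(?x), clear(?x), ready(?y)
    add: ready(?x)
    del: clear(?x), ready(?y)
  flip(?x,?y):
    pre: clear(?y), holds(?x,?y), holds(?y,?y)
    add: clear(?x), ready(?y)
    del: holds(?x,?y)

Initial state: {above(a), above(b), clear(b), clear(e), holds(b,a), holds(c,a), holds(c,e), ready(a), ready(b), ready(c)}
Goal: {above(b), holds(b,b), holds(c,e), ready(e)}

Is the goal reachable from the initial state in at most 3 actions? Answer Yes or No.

Yes

1. step(b,b)  →  {above(a), above(b), clear(b), clear(e), holds(b,a), holds(b,b), holds(c,a), holds(c,e), ready(a), ready(c)}
2. free(c,e)  →  {above(a), above(b), clear(b), holds(b,a), holds(b,b), holds(c,a), holds(c,e), ready(a), ready(c), ready(e)}
optimal plan length = 2; 2 ≤ 3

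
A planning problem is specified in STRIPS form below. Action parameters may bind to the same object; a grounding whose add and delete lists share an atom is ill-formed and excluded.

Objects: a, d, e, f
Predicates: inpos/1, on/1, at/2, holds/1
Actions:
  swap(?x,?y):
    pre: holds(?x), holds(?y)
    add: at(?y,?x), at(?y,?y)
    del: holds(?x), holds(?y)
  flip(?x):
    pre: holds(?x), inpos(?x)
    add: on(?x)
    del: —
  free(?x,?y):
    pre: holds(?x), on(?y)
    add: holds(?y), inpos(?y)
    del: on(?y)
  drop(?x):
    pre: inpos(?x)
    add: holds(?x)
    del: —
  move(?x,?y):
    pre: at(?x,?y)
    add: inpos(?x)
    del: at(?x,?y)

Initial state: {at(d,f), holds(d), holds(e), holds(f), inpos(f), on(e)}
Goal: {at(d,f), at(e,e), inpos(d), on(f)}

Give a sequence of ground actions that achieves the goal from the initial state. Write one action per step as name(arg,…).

swap(d,d); swap(e,e); flip(f); move(d,d)

1. swap(d,d)  →  {at(d,d), at(d,f), holds(e), holds(f), inpos(f), on(e)}
2. swap(e,e)  →  {at(d,d), at(d,f), at(e,e), holds(f), inpos(f), on(e)}
3. flip(f)  →  {at(d,d), at(d,f), at(e,e), holds(f), inpos(f), on(e), on(f)}
4. move(d,d)  →  {at(d,f), at(e,e), holds(f), inpos(d), inpos(f), on(e), on(f)}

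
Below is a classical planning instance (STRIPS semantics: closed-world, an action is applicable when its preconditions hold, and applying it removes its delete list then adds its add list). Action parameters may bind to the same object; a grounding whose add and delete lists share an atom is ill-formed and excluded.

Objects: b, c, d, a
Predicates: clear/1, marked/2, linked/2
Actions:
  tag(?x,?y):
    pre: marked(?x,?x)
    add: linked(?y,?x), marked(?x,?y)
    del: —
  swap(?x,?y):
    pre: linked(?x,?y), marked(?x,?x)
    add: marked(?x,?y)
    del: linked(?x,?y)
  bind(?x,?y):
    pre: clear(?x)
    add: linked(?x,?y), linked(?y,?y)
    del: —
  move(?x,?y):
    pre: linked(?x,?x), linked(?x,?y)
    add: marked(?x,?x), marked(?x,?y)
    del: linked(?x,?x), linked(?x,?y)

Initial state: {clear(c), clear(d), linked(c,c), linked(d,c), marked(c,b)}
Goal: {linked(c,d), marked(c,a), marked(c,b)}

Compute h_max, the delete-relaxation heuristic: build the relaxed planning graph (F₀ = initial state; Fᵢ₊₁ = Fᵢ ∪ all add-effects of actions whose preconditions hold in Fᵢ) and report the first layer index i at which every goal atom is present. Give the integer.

F0 = init (5 atoms)
F1 = F0 ∪ {linked(a,a), linked(b,b), linked(c,a), linked(c,b), linked(c,d), linked(d,a), linked(d,b), linked(d,d), marked(c,c)}  (14 atoms)
F2 = F1 ∪ {linked(a,c), linked(b,c), marked(a,a), marked(b,b), marked(c,a), marked(c,d), marked(d,a), marked(d,b), marked(d,c), marked(d,d)}  (24 atoms)
goal ⊆ F2  ⇒  h_max = 2

2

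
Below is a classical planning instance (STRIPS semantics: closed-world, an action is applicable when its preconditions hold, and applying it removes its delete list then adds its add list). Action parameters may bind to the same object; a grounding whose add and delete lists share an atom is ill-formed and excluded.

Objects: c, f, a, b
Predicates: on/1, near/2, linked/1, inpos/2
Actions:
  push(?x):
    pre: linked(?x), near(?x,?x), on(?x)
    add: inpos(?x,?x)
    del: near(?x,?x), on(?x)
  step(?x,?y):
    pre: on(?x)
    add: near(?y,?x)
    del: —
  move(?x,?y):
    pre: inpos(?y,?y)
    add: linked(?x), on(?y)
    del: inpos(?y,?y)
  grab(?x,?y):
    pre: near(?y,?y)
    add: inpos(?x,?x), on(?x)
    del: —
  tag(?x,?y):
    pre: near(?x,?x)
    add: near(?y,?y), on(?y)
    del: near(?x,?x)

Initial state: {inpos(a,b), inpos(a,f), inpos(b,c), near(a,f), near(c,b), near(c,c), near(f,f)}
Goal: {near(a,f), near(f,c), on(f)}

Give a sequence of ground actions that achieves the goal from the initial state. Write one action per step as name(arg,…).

grab(c,c); step(c,f); grab(f,c)

1. grab(c,c)  →  {inpos(a,b), inpos(a,f), inpos(b,c), inpos(c,c), near(a,f), near(c,b), near(c,c), near(f,f), on(c)}
2. step(c,f)  →  {inpos(a,b), inpos(a,f), inpos(b,c), inpos(c,c), near(a,f), near(c,b), near(c,c), near(f,c), near(f,f), on(c)}
3. grab(f,c)  →  {inpos(a,b), inpos(a,f), inpos(b,c), inpos(c,c), inpos(f,f), near(a,f), near(c,b), near(c,c), near(f,c), near(f,f), on(c), on(f)}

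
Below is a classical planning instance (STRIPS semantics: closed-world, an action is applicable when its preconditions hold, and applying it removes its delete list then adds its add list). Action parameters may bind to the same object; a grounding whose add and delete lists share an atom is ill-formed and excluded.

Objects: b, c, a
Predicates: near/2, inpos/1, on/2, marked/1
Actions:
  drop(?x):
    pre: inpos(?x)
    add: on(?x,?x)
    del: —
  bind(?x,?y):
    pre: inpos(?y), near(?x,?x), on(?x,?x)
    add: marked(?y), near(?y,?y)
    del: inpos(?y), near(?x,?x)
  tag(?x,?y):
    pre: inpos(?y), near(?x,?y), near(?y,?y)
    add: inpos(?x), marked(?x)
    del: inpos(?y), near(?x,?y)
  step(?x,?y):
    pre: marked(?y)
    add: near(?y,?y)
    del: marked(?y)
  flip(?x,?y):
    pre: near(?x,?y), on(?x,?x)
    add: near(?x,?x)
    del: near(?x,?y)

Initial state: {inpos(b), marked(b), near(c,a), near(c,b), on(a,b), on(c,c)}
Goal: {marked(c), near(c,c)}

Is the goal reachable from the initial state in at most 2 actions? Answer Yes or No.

1. step(b,b)  →  {inpos(b), near(b,b), near(c,a), near(c,b), on(a,b), on(c,c)}
2. tag(c,b)  →  {inpos(c), marked(c), near(b,b), near(c,a), on(a,b), on(c,c)}
3. flip(c,a)  →  {inpos(c), marked(c), near(b,b), near(c,c), on(a,b), on(c,c)}
optimal plan length = 3; 3 > 2

No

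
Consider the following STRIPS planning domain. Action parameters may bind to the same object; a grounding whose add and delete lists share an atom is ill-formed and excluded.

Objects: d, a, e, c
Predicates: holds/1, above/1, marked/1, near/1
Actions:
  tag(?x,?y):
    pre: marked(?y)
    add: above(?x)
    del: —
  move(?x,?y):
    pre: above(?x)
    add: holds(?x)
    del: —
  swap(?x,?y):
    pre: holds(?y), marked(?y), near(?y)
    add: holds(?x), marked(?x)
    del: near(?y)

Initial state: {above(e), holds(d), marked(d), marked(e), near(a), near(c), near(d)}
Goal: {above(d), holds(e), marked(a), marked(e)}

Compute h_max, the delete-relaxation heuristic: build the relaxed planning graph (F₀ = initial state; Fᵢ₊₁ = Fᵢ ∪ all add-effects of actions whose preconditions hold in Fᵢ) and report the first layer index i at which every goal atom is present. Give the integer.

F0 = init (7 atoms)
F1 = F0 ∪ {above(a), above(c), above(d), holds(a), holds(c), holds(e), marked(a), marked(c)}  (15 atoms)
goal ⊆ F1  ⇒  h_max = 1

1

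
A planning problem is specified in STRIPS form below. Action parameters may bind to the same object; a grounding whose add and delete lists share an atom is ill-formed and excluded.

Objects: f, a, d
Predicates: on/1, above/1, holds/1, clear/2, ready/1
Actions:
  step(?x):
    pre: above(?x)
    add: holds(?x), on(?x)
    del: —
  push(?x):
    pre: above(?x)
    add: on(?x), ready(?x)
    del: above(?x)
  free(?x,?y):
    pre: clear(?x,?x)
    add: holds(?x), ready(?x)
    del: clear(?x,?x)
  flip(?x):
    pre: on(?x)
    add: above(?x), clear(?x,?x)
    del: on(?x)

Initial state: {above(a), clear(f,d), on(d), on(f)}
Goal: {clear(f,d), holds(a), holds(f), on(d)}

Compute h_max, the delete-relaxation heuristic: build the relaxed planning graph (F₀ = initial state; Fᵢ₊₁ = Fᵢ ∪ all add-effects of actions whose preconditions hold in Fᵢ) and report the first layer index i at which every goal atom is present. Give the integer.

2

F0 = init (4 atoms)
F1 = F0 ∪ {above(d), above(f), clear(d,d), clear(f,f), holds(a), on(a), ready(a)}  (11 atoms)
F2 = F1 ∪ {clear(a,a), holds(d), holds(f), ready(d), ready(f)}  (16 atoms)
goal ⊆ F2  ⇒  h_max = 2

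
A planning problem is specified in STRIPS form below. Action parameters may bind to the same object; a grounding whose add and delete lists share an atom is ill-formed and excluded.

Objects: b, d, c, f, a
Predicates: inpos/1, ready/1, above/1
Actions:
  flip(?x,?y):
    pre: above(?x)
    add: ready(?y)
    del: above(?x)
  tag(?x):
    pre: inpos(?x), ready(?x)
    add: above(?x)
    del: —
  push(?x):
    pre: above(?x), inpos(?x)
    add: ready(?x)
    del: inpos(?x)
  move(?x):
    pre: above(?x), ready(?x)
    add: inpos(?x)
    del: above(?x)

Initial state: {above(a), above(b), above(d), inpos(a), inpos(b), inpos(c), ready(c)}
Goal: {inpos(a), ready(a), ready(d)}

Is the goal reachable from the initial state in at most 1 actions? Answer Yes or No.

No

1. flip(b,d)  →  {above(a), above(d), inpos(a), inpos(b), inpos(c), ready(c), ready(d)}
2. flip(d,a)  →  {above(a), inpos(a), inpos(b), inpos(c), ready(a), ready(c), ready(d)}
optimal plan length = 2; 2 > 1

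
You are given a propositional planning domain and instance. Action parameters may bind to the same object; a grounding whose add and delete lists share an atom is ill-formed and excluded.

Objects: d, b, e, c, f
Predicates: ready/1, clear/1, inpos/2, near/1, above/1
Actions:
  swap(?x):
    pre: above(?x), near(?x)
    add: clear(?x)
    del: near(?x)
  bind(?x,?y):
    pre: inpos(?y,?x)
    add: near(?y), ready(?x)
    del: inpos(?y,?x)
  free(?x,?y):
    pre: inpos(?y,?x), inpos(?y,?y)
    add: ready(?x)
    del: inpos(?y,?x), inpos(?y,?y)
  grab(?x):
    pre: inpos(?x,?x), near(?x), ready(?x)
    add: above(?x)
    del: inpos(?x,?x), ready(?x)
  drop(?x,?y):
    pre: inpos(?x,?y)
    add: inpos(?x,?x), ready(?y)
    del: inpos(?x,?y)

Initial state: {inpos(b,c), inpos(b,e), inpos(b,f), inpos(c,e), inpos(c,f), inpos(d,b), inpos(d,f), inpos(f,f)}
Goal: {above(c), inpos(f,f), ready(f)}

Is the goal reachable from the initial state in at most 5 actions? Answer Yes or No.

Yes

1. bind(e,c)  →  {inpos(b,c), inpos(b,e), inpos(b,f), inpos(c,f), inpos(d,b), inpos(d,f), inpos(f,f), near(c), ready(e)}
2. bind(c,b)  →  {inpos(b,e), inpos(b,f), inpos(c,f), inpos(d,b), inpos(d,f), inpos(f,f), near(b), near(c), ready(c), ready(e)}
3. drop(c,f)  →  {inpos(b,e), inpos(b,f), inpos(c,c), inpos(d,b), inpos(d,f), inpos(f,f), near(b), near(c), ready(c), ready(e), ready(f)}
4. grab(c)  →  {above(c), inpos(b,e), inpos(b,f), inpos(d,b), inpos(d,f), inpos(f,f), near(b), near(c), ready(e), ready(f)}
optimal plan length = 4; 4 ≤ 5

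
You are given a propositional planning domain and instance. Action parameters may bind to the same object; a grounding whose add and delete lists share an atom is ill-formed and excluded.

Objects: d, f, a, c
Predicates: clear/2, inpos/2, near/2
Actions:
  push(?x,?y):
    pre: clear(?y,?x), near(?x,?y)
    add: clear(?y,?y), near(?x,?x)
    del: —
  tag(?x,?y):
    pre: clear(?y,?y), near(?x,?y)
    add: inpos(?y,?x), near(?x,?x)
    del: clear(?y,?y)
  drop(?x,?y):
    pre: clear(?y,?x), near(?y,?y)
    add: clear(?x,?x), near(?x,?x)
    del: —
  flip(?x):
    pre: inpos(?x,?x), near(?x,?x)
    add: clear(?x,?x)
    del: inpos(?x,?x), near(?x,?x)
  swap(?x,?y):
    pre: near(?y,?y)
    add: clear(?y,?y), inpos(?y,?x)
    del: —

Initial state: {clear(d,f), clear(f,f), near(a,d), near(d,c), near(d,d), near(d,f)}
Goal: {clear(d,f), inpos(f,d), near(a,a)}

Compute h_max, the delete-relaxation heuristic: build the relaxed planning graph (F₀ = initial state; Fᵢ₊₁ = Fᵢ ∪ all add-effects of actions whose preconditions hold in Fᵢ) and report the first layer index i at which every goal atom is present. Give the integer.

2

F0 = init (6 atoms)
F1 = F0 ∪ {clear(d,d), inpos(d,a), inpos(d,c), inpos(d,d), inpos(d,f), inpos(f,d), near(f,f)}  (13 atoms)
F2 = F1 ∪ {inpos(f,a), inpos(f,c), inpos(f,f), near(a,a)}  (17 atoms)
goal ⊆ F2  ⇒  h_max = 2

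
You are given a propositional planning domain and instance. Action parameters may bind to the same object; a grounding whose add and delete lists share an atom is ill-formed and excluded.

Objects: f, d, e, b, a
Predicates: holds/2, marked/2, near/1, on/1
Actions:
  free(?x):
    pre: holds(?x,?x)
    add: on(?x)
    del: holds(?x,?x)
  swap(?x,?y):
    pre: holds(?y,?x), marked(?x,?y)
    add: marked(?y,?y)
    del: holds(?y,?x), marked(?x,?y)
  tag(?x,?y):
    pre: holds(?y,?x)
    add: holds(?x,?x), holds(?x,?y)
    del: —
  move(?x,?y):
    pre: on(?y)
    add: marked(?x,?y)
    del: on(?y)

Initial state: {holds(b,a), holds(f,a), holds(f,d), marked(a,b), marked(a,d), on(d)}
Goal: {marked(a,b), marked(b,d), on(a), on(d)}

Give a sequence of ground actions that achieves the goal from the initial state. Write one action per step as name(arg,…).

1. tag(d,f)  →  {holds(b,a), holds(d,d), holds(d,f), holds(f,a), holds(f,d), marked(a,b), marked(a,d), on(d)}
2. tag(a,f)  →  {holds(a,a), holds(a,f), holds(b,a), holds(d,d), holds(d,f), holds(f,a), holds(f,d), marked(a,b), marked(a,d), on(d)}
3. free(a)  →  {holds(a,f), holds(b,a), holds(d,d), holds(d,f), holds(f,a), holds(f,d), marked(a,b), marked(a,d), on(a), on(d)}
4. move(b,d)  →  {holds(a,f), holds(b,a), holds(d,d), holds(d,f), holds(f,a), holds(f,d), marked(a,b), marked(a,d), marked(b,d), on(a)}
5. free(d)  →  {holds(a,f), holds(b,a), holds(d,f), holds(f,a), holds(f,d), marked(a,b), marked(a,d), marked(b,d), on(a), on(d)}

tag(d,f); tag(a,f); free(a); move(b,d); free(d)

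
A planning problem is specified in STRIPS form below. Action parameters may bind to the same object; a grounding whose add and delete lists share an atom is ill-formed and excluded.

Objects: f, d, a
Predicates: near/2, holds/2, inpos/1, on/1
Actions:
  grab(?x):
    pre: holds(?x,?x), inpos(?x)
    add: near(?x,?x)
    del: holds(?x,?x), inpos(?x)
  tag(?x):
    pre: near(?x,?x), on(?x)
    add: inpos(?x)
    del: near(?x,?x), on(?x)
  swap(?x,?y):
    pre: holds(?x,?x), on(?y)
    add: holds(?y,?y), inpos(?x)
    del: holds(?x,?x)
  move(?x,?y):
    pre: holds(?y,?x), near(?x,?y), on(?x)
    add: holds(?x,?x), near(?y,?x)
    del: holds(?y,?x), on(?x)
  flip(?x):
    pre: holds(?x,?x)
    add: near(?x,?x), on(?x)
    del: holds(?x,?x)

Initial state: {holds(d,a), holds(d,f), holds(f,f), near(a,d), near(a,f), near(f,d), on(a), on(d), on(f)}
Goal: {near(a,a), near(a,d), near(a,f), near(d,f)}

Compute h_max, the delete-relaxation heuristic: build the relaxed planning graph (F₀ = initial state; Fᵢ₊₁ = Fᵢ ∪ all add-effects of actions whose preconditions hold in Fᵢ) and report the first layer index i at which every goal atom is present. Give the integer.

2

F0 = init (9 atoms)
F1 = F0 ∪ {holds(a,a), holds(d,d), inpos(f), near(d,a), near(d,f), near(f,f)}  (15 atoms)
F2 = F1 ∪ {inpos(a), inpos(d), near(a,a), near(d,d)}  (19 atoms)
goal ⊆ F2  ⇒  h_max = 2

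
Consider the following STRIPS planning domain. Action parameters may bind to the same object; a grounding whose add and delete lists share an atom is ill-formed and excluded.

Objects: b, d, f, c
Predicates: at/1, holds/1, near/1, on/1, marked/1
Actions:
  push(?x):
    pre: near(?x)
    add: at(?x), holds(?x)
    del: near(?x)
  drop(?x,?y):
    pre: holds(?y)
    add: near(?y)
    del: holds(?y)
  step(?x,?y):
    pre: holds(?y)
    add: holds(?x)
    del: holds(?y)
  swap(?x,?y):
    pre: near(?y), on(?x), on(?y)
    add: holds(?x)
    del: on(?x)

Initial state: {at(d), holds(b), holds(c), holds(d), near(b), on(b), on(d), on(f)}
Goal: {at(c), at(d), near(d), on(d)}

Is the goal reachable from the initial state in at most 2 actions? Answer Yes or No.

No

1. drop(b,d)  →  {at(d), holds(b), holds(c), near(b), near(d), on(b), on(d), on(f)}
2. drop(b,c)  →  {at(d), holds(b), near(b), near(c), near(d), on(b), on(d), on(f)}
3. push(c)  →  {at(c), at(d), holds(b), holds(c), near(b), near(d), on(b), on(d), on(f)}
optimal plan length = 3; 3 > 2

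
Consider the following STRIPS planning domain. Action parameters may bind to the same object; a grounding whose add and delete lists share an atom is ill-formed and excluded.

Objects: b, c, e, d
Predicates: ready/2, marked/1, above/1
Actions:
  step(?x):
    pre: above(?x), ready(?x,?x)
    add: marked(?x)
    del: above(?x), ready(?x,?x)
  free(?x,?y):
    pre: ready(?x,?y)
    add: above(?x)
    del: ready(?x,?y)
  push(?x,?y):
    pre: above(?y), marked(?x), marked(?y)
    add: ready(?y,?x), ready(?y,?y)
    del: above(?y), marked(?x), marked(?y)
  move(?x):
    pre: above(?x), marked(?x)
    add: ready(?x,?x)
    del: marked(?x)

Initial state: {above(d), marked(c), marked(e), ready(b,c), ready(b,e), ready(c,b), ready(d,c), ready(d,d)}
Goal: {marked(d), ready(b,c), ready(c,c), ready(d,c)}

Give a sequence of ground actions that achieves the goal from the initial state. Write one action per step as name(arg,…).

1. step(d)  →  {marked(c), marked(d), marked(e), ready(b,c), ready(b,e), ready(c,b), ready(d,c)}
2. free(c,b)  →  {above(c), marked(c), marked(d), marked(e), ready(b,c), ready(b,e), ready(d,c)}
3. push(c,c)  →  {marked(d), marked(e), ready(b,c), ready(b,e), ready(c,c), ready(d,c)}

step(d); free(c,b); push(c,c)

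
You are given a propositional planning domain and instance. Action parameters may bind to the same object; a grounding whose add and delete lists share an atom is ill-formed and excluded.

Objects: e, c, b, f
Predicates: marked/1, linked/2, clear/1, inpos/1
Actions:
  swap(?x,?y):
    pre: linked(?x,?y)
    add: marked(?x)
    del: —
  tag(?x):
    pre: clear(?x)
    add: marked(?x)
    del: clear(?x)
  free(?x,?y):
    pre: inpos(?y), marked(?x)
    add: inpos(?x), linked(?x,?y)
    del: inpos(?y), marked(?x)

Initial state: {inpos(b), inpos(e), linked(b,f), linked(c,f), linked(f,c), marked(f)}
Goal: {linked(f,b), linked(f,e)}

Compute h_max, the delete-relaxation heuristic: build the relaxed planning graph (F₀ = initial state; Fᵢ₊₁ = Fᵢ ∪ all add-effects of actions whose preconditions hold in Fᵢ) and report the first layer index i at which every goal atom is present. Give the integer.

F0 = init (6 atoms)
F1 = F0 ∪ {inpos(f), linked(f,b), linked(f,e), marked(b), marked(c)}  (11 atoms)
goal ⊆ F1  ⇒  h_max = 1

1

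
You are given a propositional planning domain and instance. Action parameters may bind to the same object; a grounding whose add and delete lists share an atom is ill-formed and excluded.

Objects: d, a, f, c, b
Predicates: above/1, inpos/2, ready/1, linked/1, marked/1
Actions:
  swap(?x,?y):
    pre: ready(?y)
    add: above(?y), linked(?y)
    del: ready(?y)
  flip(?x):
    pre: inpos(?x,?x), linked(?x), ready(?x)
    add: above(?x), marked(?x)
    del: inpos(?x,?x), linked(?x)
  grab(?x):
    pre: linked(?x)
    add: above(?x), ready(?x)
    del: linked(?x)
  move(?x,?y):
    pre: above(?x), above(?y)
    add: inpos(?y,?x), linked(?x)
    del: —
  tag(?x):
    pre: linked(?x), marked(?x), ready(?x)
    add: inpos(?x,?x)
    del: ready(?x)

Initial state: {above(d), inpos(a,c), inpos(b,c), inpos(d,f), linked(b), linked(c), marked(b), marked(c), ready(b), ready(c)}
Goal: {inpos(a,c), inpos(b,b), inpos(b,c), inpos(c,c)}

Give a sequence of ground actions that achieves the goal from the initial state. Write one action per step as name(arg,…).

1. tag(c)  →  {above(d), inpos(a,c), inpos(b,c), inpos(c,c), inpos(d,f), linked(b), linked(c), marked(b), marked(c), ready(b)}
2. tag(b)  →  {above(d), inpos(a,c), inpos(b,b), inpos(b,c), inpos(c,c), inpos(d,f), linked(b), linked(c), marked(b), marked(c)}

tag(c); tag(b)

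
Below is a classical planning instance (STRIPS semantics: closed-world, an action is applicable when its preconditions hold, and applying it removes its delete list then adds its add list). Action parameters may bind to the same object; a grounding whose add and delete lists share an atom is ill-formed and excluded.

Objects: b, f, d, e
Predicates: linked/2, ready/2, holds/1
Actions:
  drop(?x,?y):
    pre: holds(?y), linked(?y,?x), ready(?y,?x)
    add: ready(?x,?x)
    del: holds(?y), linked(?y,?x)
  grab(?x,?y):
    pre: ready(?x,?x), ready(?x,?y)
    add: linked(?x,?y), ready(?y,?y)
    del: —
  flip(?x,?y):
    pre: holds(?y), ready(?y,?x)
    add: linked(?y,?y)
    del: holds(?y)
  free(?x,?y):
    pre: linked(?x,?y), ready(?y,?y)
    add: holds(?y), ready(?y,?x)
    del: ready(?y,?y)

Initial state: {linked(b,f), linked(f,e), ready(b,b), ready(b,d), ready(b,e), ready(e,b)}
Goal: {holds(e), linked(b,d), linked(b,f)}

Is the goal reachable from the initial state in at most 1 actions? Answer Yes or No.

No

1. grab(b,d)  →  {linked(b,d), linked(b,f), linked(f,e), ready(b,b), ready(b,d), ready(b,e), ready(d,d), ready(e,b)}
2. grab(b,e)  →  {linked(b,d), linked(b,e), linked(b,f), linked(f,e), ready(b,b), ready(b,d), ready(b,e), ready(d,d), ready(e,b), ready(e,e)}
3. free(b,e)  →  {holds(e), linked(b,d), linked(b,e), linked(b,f), linked(f,e), ready(b,b), ready(b,d), ready(b,e), ready(d,d), ready(e,b)}
optimal plan length = 3; 3 > 1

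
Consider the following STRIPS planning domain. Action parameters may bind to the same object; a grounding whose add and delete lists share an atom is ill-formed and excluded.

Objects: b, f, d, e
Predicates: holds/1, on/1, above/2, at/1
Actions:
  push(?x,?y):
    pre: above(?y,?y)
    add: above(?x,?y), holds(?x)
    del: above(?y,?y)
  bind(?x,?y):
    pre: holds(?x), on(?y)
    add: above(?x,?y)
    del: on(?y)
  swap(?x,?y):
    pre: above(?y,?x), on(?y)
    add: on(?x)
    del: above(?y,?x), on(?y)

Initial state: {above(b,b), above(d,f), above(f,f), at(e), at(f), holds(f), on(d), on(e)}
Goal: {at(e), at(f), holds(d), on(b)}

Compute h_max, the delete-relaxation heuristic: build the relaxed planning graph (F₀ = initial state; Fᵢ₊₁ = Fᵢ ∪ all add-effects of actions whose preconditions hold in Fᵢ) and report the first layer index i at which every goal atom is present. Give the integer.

2

F0 = init (8 atoms)
F1 = F0 ∪ {above(b,f), above(d,b), above(e,b), above(e,f), above(f,b), above(f,d), above(f,e), holds(b), holds(d), holds(e), on(f)}  (19 atoms)
F2 = F1 ∪ {above(b,d), above(b,e), above(d,d), above(d,e), above(e,d), above(e,e), on(b)}  (26 atoms)
goal ⊆ F2  ⇒  h_max = 2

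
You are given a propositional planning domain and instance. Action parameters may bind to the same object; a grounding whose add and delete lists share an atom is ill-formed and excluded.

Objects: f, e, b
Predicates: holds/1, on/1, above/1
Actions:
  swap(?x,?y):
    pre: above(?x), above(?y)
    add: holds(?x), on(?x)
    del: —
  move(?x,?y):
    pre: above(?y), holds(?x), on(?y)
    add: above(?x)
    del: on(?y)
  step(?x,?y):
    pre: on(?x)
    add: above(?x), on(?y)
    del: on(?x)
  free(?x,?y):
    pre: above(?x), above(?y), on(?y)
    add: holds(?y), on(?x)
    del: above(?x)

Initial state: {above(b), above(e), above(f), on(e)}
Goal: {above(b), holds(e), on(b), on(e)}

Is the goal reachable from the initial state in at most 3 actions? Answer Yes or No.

Yes

1. swap(e,f)  →  {above(b), above(e), above(f), holds(e), on(e)}
2. swap(b,f)  →  {above(b), above(e), above(f), holds(b), holds(e), on(b), on(e)}
optimal plan length = 2; 2 ≤ 3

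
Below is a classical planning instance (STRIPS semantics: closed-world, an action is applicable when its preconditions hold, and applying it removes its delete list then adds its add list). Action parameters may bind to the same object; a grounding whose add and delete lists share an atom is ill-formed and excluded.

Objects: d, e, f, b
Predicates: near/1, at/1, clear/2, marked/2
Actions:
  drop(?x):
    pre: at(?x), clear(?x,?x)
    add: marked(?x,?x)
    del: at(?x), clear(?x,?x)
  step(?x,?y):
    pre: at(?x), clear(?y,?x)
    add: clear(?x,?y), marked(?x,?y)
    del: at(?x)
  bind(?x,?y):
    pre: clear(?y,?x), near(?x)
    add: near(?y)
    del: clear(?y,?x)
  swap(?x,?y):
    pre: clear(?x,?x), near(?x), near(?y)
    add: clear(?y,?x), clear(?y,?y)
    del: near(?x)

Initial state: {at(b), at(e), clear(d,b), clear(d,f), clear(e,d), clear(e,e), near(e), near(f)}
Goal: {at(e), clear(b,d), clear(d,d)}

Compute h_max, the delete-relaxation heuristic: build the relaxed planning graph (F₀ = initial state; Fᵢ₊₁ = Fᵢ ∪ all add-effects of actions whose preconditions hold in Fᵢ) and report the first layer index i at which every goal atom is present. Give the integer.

F0 = init (8 atoms)
F1 = F0 ∪ {clear(b,d), clear(f,e), clear(f,f), marked(b,d), marked(e,e), near(d)}  (14 atoms)
F2 = F1 ∪ {clear(d,d), clear(d,e), clear(e,f), marked(e,f), near(b)}  (19 atoms)
goal ⊆ F2  ⇒  h_max = 2

2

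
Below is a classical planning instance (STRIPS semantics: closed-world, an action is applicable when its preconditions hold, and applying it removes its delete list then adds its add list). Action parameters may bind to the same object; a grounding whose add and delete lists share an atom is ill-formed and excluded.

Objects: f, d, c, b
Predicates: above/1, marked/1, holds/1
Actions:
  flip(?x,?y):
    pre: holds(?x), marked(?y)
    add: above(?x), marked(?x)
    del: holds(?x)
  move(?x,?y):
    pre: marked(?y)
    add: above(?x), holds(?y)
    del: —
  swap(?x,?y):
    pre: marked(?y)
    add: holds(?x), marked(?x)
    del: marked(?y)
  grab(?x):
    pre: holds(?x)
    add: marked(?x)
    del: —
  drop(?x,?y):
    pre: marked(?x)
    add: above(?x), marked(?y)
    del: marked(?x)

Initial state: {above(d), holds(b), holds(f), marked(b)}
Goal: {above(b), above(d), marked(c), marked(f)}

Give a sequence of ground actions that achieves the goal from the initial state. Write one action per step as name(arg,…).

flip(f,b); drop(b,c)

1. flip(f,b)  →  {above(d), above(f), holds(b), marked(b), marked(f)}
2. drop(b,c)  →  {above(b), above(d), above(f), holds(b), marked(c), marked(f)}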